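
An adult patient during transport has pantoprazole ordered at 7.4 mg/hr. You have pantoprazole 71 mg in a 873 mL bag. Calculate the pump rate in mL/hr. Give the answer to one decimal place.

Concentration = 71 mg ÷ 873 mL = 0.08132875 mg/mL
Rate = 7.4 mg/hr ÷ 0.08132875 mg/mL = 90.98873 mL/hr

91.0 mL/hr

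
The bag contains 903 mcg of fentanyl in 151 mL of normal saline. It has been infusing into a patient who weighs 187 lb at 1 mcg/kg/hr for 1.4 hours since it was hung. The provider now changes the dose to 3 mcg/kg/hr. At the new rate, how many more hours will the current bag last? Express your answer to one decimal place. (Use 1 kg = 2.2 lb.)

3.1 hours

Initial rate:
Weight = 187 lb ÷ 2.2 lb/kg = 85 kg
Dose = 1 mcg/kg/hr × 85 kg = 85 mcg/hr
Concentration = 903 mcg ÷ 151 mL = 5.980132 mcg/mL
Rate = 85 mcg/hr ÷ 5.980132 mcg/mL = 14.21373 mL/hr
Volume infused so far = 14.21373 mL/hr × 1.4 hr = 19.89922 mL
Volume remaining = 151 − 19.89922 = 131.1008 mL
New rate:
Dose = 3 mcg/kg/hr × 85 kg = 255 mcg/hr
Rate = 255 mcg/hr ÷ 5.980132 mcg/mL = 42.6412 mL/hr
Time remaining = 131.1008 mL ÷ 42.6412 mL/hr = 3.07451 hr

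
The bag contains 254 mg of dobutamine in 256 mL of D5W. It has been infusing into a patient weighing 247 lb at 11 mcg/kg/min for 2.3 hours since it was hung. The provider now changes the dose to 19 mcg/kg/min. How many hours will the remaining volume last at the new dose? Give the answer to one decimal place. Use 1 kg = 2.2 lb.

0.7 hours

Initial rate:
Weight = 247 lb ÷ 2.2 lb/kg = 112.2727 kg
Dose = 11 mcg/kg/min × 112.2727 kg = 1235 mcg/min
1235 mcg/min × 60 min/hr = 74100 mcg/hr
Concentration = 254 mg ÷ 256 mL = 0.9921875 mg/mL = 992.1875 mcg/mL
Rate = 74100 mcg/hr ÷ 992.1875 mcg/mL = 74.68346 mL/hr
Volume infused so far = 74.68346 mL/hr × 2.3 hr = 171.772 mL
Volume remaining = 256 − 171.772 = 84.22803 mL
New rate:
Dose = 19 mcg/kg/min × 112.2727 kg = 2133.182 mcg/min
2133.182 mcg/min × 60 min/hr = 127990.9 mcg/hr
Rate = 127990.9 mcg/hr ÷ 992.1875 mcg/mL = 128.9987 mL/hr
Time remaining = 84.22803 mL ÷ 128.9987 mL/hr = 0.652937 hr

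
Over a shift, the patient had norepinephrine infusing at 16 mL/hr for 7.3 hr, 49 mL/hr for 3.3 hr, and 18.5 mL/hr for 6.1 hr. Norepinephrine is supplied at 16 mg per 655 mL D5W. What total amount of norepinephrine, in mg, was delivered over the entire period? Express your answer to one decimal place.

9.6 mg

Concentration = 16 mg ÷ 655 mL = 0.02442748 mg/mL
Stage 1: 16 mL/hr × 7.3 hr = 116.8 mL → 116.8 mL × 0.02442748 mg/mL = 2.85313 mg
Stage 2: 49 mL/hr × 3.3 hr = 161.7 mL → 161.7 mL × 0.02442748 mg/mL = 3.949924 mg
Stage 3: 18.5 mL/hr × 6.1 hr = 112.85 mL → 112.85 mL × 0.02442748 mg/mL = 2.756641 mg
Total = 2.85313 + 3.949924 + 2.756641 = 9.559695 mg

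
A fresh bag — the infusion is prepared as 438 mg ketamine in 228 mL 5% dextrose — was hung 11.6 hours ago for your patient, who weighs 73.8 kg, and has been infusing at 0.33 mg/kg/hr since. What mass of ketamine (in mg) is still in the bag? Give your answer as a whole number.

Dose = 0.33 mg/kg/hr × 73.8 kg = 24.354 mg/hr
Concentration = 438 mg ÷ 228 mL = 1.921053 mg/mL
Rate = 24.354 mg/hr ÷ 1.921053 mg/mL = 12.67742 mL/hr
Volume infused = 12.67742 mL/hr × 11.6 hr = 147.0581 mL
Volume remaining = 228 − 147.0581 = 80.94187 mL
Drug remaining = 80.94187 mL × 1.921053 mg/mL = 155.4936 mg

155 mg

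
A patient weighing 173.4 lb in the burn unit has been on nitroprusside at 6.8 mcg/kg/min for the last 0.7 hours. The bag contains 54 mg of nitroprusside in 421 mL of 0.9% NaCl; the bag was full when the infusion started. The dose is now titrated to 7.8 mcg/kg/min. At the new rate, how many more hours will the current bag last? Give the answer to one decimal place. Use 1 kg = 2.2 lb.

0.9 hours

Initial rate:
Weight = 173.4 lb ÷ 2.2 lb/kg = 78.81818 kg
Dose = 6.8 mcg/kg/min × 78.81818 kg = 535.9636 mcg/min
535.9636 mcg/min × 60 min/hr = 32157.82 mcg/hr
Concentration = 54 mg ÷ 421 mL = 0.128266 mg/mL = 128.266 mcg/mL
Rate = 32157.82 mcg/hr ÷ 128.266 mcg/mL = 250.7119 mL/hr
Volume infused so far = 250.7119 mL/hr × 0.7 hr = 175.4983 mL
Volume remaining = 421 − 175.4983 = 245.5017 mL
New rate:
Dose = 7.8 mcg/kg/min × 78.81818 kg = 614.7818 mcg/min
614.7818 mcg/min × 60 min/hr = 36886.91 mcg/hr
Rate = 36886.91 mcg/hr ÷ 128.266 mcg/mL = 287.5813 mL/hr
Time remaining = 245.5017 mL ÷ 287.5813 mL/hr = 0.8536776 hr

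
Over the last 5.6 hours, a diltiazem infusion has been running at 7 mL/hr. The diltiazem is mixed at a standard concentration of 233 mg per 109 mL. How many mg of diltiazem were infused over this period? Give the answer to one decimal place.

Concentration = 233 mg ÷ 109 mL = 2.137615 mg/mL
Drug rate = 7 mL/hr × 2.137615 mg/mL = 14.9633 mg/hr
Total = 14.9633 mg/hr × 5.6 hr = 83.7945 mg

83.8 mg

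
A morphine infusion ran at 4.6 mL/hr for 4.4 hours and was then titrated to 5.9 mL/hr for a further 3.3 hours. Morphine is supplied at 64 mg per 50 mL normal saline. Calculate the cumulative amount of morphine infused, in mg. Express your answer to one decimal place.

Concentration = 64 mg ÷ 50 mL = 1.28 mg/mL
Stage 1: 4.6 mL/hr × 4.4 hr = 20.24 mL → 20.24 mL × 1.28 mg/mL = 25.9072 mg
Stage 2: 5.9 mL/hr × 3.3 hr = 19.47 mL → 19.47 mL × 1.28 mg/mL = 24.9216 mg
Total = 25.9072 + 24.9216 = 50.8288 mg

50.8 mg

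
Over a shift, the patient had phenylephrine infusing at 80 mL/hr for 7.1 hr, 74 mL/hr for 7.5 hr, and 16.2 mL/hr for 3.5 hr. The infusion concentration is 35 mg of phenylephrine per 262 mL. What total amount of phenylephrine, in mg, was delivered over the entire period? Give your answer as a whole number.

Concentration = 35 mg ÷ 262 mL = 0.1335878 mg/mL
Stage 1: 80 mL/hr × 7.1 hr = 568 mL → 568 mL × 0.1335878 mg/mL = 75.87786 mg
Stage 2: 74 mL/hr × 7.5 hr = 555 mL → 555 mL × 0.1335878 mg/mL = 74.14122 mg
Stage 3: 16.2 mL/hr × 3.5 hr = 56.7 mL → 56.7 mL × 0.1335878 mg/mL = 7.574427 mg
Total = 75.87786 + 74.14122 + 7.574427 = 157.5935 mg

158 mg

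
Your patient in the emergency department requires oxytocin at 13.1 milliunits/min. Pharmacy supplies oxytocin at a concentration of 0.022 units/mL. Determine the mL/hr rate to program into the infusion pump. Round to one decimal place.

13.1 milliunits/min × 60 min/hr = 786 milliunits/hr
Concentration = 0.022 units/mL = 22 milliunits/mL
Rate = 786 milliunits/hr ÷ 22 milliunits/mL = 35.72727 mL/hr

35.7 mL/hr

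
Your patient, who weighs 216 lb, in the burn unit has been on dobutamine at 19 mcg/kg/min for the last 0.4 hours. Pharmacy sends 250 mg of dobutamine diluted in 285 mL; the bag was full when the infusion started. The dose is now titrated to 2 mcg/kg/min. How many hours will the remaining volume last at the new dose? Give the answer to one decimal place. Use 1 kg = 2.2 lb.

17.4 hours

Initial rate:
Weight = 216 lb ÷ 2.2 lb/kg = 98.18182 kg
Dose = 19 mcg/kg/min × 98.18182 kg = 1865.455 mcg/min
1865.455 mcg/min × 60 min/hr = 111927.3 mcg/hr
Concentration = 250 mg ÷ 285 mL = 0.877193 mg/mL = 877.193 mcg/mL
Rate = 111927.3 mcg/hr ÷ 877.193 mcg/mL = 127.5971 mL/hr
Volume infused so far = 127.5971 mL/hr × 0.4 hr = 51.03884 mL
Volume remaining = 285 − 51.03884 = 233.9612 mL
New rate:
Dose = 2 mcg/kg/min × 98.18182 kg = 196.3636 mcg/min
196.3636 mcg/min × 60 min/hr = 11781.82 mcg/hr
Rate = 11781.82 mcg/hr ÷ 877.193 mcg/mL = 13.43127 mL/hr
Time remaining = 233.9612 mL ÷ 13.43127 mL/hr = 17.41914 hr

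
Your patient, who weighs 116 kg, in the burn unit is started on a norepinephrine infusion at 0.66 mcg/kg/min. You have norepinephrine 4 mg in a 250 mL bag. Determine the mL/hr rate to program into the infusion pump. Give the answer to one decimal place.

Dose = 0.66 mcg/kg/min × 116 kg = 76.56 mcg/min
76.56 mcg/min × 60 min/hr = 4593.6 mcg/hr
Concentration = 4 mg ÷ 250 mL = 0.016 mg/mL = 16 mcg/mL
Rate = 4593.6 mcg/hr ÷ 16 mcg/mL = 287.1 mL/hr

287.1 mL/hr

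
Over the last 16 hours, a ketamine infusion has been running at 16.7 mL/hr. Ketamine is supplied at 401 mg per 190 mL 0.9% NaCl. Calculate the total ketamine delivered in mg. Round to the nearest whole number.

Concentration = 401 mg ÷ 190 mL = 2.110526 mg/mL
Drug rate = 16.7 mL/hr × 2.110526 mg/mL = 35.24579 mg/hr
Total = 35.24579 mg/hr × 16 hr = 563.9326 mg

564 mg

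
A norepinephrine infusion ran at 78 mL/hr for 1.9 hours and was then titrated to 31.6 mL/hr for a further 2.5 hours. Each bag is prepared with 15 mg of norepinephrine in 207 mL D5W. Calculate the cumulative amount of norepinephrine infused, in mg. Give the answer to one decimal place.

Concentration = 15 mg ÷ 207 mL = 0.07246377 mg/mL
Stage 1: 78 mL/hr × 1.9 hr = 148.2 mL → 148.2 mL × 0.07246377 mg/mL = 10.73913 mg
Stage 2: 31.6 mL/hr × 2.5 hr = 79 mL → 79 mL × 0.07246377 mg/mL = 5.724638 mg
Total = 10.73913 + 5.724638 = 16.46377 mg

16.5 mg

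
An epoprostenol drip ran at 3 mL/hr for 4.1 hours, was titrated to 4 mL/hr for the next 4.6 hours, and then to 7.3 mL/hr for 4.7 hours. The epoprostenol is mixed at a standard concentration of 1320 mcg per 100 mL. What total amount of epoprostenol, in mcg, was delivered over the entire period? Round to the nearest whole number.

858 mcg

Concentration = 1320 mcg ÷ 100 mL = 13.2 mcg/mL
Stage 1: 3 mL/hr × 4.1 hr = 12.3 mL → 12.3 mL × 13.2 mcg/mL = 162.36 mcg
Stage 2: 4 mL/hr × 4.6 hr = 18.4 mL → 18.4 mL × 13.2 mcg/mL = 242.88 mcg
Stage 3: 7.3 mL/hr × 4.7 hr = 34.31 mL → 34.31 mL × 13.2 mcg/mL = 452.892 mcg
Total = 162.36 + 242.88 + 452.892 = 858.132 mcg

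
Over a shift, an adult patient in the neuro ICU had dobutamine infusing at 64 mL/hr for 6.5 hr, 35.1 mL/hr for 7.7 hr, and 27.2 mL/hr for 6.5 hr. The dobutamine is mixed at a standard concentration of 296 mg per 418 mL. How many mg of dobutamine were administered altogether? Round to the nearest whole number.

Concentration = 296 mg ÷ 418 mL = 0.708134 mg/mL
Stage 1: 64 mL/hr × 6.5 hr = 416 mL → 416 mL × 0.708134 mg/mL = 294.5837 mg
Stage 2: 35.1 mL/hr × 7.7 hr = 270.27 mL → 270.27 mL × 0.708134 mg/mL = 191.3874 mg
Stage 3: 27.2 mL/hr × 6.5 hr = 176.8 mL → 176.8 mL × 0.708134 mg/mL = 125.1981 mg
Total = 294.5837 + 191.3874 + 125.1981 = 611.1692 mg

611 mg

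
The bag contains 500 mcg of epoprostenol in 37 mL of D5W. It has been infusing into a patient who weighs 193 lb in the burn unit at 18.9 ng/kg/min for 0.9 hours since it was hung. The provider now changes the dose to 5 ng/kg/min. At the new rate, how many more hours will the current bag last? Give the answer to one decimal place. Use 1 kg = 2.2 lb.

15.6 hours

Initial rate:
Weight = 193 lb ÷ 2.2 lb/kg = 87.72727 kg
Dose = 18.9 ng/kg/min × 87.72727 kg = 1658.045 ng/min
1658.045 ng/min × 60 min/hr = 99482.73 ng/hr
Concentration = 500 mcg ÷ 37 mL = 13.51351 mcg/mL = 13513.51 ng/mL
Rate = 99482.73 ng/hr ÷ 13513.51 ng/mL = 7.361722 mL/hr
Volume infused so far = 7.361722 mL/hr × 0.9 hr = 6.62555 mL
Volume remaining = 37 − 6.62555 = 30.37445 mL
New rate:
Dose = 5 ng/kg/min × 87.72727 kg = 438.6364 ng/min
438.6364 ng/min × 60 min/hr = 26318.18 ng/hr
Rate = 26318.18 ng/hr ÷ 13513.51 ng/mL = 1.947545 mL/hr
Time remaining = 30.37445 mL ÷ 1.947545 mL/hr = 15.59627 hr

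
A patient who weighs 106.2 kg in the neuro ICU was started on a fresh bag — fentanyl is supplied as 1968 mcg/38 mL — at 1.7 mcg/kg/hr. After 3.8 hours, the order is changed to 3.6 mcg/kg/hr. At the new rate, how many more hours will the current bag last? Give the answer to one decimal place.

3.4 hours

Initial rate:
Dose = 1.7 mcg/kg/hr × 106.2 kg = 180.54 mcg/hr
Concentration = 1968 mcg ÷ 38 mL = 51.78947 mcg/mL
Rate = 180.54 mcg/hr ÷ 51.78947 mcg/mL = 3.486037 mL/hr
Volume infused so far = 3.486037 mL/hr × 3.8 hr = 13.24694 mL
Volume remaining = 38 − 13.24694 = 24.75306 mL
New rate:
Dose = 3.6 mcg/kg/hr × 106.2 kg = 382.32 mcg/hr
Rate = 382.32 mcg/hr ÷ 51.78947 mcg/mL = 7.382195 mL/hr
Time remaining = 24.75306 mL ÷ 7.382195 mL/hr = 3.353076 hr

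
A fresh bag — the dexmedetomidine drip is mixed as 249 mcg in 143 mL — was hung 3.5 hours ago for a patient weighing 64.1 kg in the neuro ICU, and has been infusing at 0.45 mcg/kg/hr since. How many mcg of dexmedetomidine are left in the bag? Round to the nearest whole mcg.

148 mcg

Dose = 0.45 mcg/kg/hr × 64.1 kg = 28.845 mcg/hr
Concentration = 249 mcg ÷ 143 mL = 1.741259 mcg/mL
Rate = 28.845 mcg/hr ÷ 1.741259 mcg/mL = 16.5656 mL/hr
Volume infused = 16.5656 mL/hr × 3.5 hr = 57.97961 mL
Volume remaining = 143 − 57.97961 = 85.02039 mL
Drug remaining = 85.02039 mL × 1.741259 mcg/mL = 148.0425 mcg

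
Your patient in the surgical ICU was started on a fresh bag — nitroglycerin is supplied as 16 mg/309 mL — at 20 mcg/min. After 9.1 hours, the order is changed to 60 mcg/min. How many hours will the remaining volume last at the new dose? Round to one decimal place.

1.4 hours

Initial rate:
20 mcg/min × 60 min/hr = 1200 mcg/hr
Concentration = 16 mg ÷ 309 mL = 0.05177994 mg/mL = 51.77994 mcg/mL
Rate = 1200 mcg/hr ÷ 51.77994 mcg/mL = 23.175 mL/hr
Volume infused so far = 23.175 mL/hr × 9.1 hr = 210.8925 mL
Volume remaining = 309 − 210.8925 = 98.1075 mL
New rate:
60 mcg/min × 60 min/hr = 3600 mcg/hr
Rate = 3600 mcg/hr ÷ 51.77994 mcg/mL = 69.525 mL/hr
Time remaining = 98.1075 mL ÷ 69.525 mL/hr = 1.411111 hr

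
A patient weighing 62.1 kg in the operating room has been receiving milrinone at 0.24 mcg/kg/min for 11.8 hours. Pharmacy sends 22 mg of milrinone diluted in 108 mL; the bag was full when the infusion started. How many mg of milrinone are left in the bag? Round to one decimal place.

11.4 mg

Dose = 0.24 mcg/kg/min × 62.1 kg = 14.904 mcg/min
14.904 mcg/min × 60 min/hr = 894.24 mcg/hr
Concentration = 22 mg ÷ 108 mL = 0.2037037 mg/mL = 203.7037 mcg/mL
Rate = 894.24 mcg/hr ÷ 203.7037 mcg/mL = 4.389905 mL/hr
Volume infused = 4.389905 mL/hr × 11.8 hr = 51.80088 mL
Volume remaining = 108 − 51.80088 = 56.19912 mL
Drug remaining = 56.19912 mL × 203.7037 mcg/mL = 11447.97 mcg = 11.44797 mg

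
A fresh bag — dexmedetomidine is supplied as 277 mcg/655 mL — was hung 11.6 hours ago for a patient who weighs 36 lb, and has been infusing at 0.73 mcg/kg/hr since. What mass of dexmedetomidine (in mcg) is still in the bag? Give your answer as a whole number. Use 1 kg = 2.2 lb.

Weight = 36 lb ÷ 2.2 lb/kg = 16.36364 kg
Dose = 0.73 mcg/kg/hr × 16.36364 kg = 11.94545 mcg/hr
Concentration = 277 mcg ÷ 655 mL = 0.4229008 mcg/mL
Rate = 11.94545 mcg/hr ÷ 0.4229008 mcg/mL = 28.24647 mL/hr
Volume infused = 28.24647 mL/hr × 11.6 hr = 327.6591 mL
Volume remaining = 655 − 327.6591 = 327.3409 mL
Drug remaining = 327.3409 mL × 0.4229008 mcg/mL = 138.4327 mcg

138 mcg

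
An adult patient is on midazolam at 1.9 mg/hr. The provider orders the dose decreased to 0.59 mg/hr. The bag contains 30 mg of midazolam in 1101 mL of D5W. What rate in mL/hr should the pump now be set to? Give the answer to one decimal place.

Concentration = 30 mg ÷ 1101 mL = 0.02724796 mg/mL
Rate = 0.59 mg/hr ÷ 0.02724796 mg/mL = 21.653 mL/hr

21.7 mL/hr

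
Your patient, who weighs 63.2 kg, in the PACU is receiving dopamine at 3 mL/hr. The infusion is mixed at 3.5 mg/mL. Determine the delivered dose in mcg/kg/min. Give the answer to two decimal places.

2.77 mcg/kg/min

Concentration = 3.5 mg/mL = 3500 mcg/mL
Drug rate = 3 mL/hr × 3500 mcg/mL = 10500 mcg/hr
10500 mcg/hr ÷ 60 min/hr = 175 mcg/min
175 mcg/min ÷ 63.2 kg = 2.768987 mcg/kg/min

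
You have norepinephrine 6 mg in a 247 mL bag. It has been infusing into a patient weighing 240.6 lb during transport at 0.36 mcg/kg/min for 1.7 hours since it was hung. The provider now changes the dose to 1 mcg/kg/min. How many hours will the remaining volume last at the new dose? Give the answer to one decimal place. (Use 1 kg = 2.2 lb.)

Initial rate:
Weight = 240.6 lb ÷ 2.2 lb/kg = 109.3636 kg
Dose = 0.36 mcg/kg/min × 109.3636 kg = 39.37091 mcg/min
39.37091 mcg/min × 60 min/hr = 2362.255 mcg/hr
Concentration = 6 mg ÷ 247 mL = 0.0242915 mg/mL = 24.2915 mcg/mL
Rate = 2362.255 mcg/hr ÷ 24.2915 mcg/mL = 97.24615 mL/hr
Volume infused so far = 97.24615 mL/hr × 1.7 hr = 165.3184 mL
Volume remaining = 247 − 165.3184 = 81.68155 mL
New rate:
Dose = 1 mcg/kg/min × 109.3636 kg = 109.3636 mcg/min
109.3636 mcg/min × 60 min/hr = 6561.818 mcg/hr
Rate = 6561.818 mcg/hr ÷ 24.2915 mcg/mL = 270.1282 mL/hr
Time remaining = 81.68155 mL ÷ 270.1282 mL/hr = 0.3023807 hr

0.3 hours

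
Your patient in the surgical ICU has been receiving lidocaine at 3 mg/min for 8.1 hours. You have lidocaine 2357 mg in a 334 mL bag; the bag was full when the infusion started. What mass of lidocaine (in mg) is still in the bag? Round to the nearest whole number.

3 mg/min × 60 min/hr = 180 mg/hr
Concentration = 2357 mg ÷ 334 mL = 7.056886 mg/mL
Rate = 180 mg/hr ÷ 7.056886 mg/mL = 25.507 mL/hr
Volume infused = 25.507 mL/hr × 8.1 hr = 206.6067 mL
Volume remaining = 334 − 206.6067 = 127.3933 mL
Drug remaining = 127.3933 mL × 7.056886 mg/mL = 899 mg

899 mg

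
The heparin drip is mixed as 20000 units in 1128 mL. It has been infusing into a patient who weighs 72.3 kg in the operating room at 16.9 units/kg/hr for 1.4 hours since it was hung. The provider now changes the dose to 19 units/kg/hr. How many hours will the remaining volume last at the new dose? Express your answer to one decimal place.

13.3 hours

Initial rate:
Dose = 16.9 units/kg/hr × 72.3 kg = 1221.87 units/hr
Concentration = 20000 units ÷ 1128 mL = 17.7305 units/mL
Rate = 1221.87 units/hr ÷ 17.7305 units/mL = 68.91347 mL/hr
Volume infused so far = 68.91347 mL/hr × 1.4 hr = 96.47886 mL
Volume remaining = 1128 − 96.47886 = 1031.521 mL
New rate:
Dose = 19 units/kg/hr × 72.3 kg = 1373.7 units/hr
Rate = 1373.7 units/hr ÷ 17.7305 units/mL = 77.47668 mL/hr
Time remaining = 1031.521 mL ÷ 77.47668 mL/hr = 13.31396 hr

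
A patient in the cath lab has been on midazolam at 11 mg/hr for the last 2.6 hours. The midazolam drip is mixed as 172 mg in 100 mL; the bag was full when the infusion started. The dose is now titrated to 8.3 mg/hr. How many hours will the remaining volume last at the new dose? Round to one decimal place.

17.3 hours

Initial rate:
Concentration = 172 mg ÷ 100 mL = 1.72 mg/mL
Rate = 11 mg/hr ÷ 1.72 mg/mL = 6.395349 mL/hr
Volume infused so far = 6.395349 mL/hr × 2.6 hr = 16.62791 mL
Volume remaining = 100 − 16.62791 = 83.37209 mL
New rate:
Rate = 8.3 mg/hr ÷ 1.72 mg/mL = 4.825581 mL/hr
Time remaining = 83.37209 mL ÷ 4.825581 mL/hr = 17.27711 hr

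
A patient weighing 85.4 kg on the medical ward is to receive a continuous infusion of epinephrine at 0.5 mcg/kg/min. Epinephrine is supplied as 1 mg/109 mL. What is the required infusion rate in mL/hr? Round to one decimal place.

Dose = 0.5 mcg/kg/min × 85.4 kg = 42.7 mcg/min
42.7 mcg/min × 60 min/hr = 2562 mcg/hr
Concentration = 1 mg ÷ 109 mL = 0.009174312 mg/mL = 9.174312 mcg/mL
Rate = 2562 mcg/hr ÷ 9.174312 mcg/mL = 279.258 mL/hr

279.3 mL/hr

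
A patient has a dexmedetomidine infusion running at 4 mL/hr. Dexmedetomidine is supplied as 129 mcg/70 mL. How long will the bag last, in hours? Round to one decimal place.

Duration = 70 mL ÷ 4 mL/hr = 17.5 hr

17.5 hours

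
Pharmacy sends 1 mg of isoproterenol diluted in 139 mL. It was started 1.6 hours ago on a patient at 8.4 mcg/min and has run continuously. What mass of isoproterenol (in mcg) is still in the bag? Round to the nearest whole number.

8.4 mcg/min × 60 min/hr = 504 mcg/hr
Concentration = 1 mg ÷ 139 mL = 0.007194245 mg/mL = 7.194245 mcg/mL
Rate = 504 mcg/hr ÷ 7.194245 mcg/mL = 70.056 mL/hr
Volume infused = 70.056 mL/hr × 1.6 hr = 112.0896 mL
Volume remaining = 139 − 112.0896 = 26.9104 mL
Drug remaining = 26.9104 mL × 7.194245 mcg/mL = 193.6 mcg

194 mcg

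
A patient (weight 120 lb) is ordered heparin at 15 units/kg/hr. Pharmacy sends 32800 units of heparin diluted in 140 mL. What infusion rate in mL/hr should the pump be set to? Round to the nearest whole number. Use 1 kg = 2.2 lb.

Weight = 120 lb ÷ 2.2 lb/kg = 54.54545 kg
Dose = 15 units/kg/hr × 54.54545 kg = 818.1818 units/hr
Concentration = 32800 units ÷ 140 mL = 234.2857 units/mL
Rate = 818.1818 units/hr ÷ 234.2857 units/mL = 3.492239 mL/hr

3 mL/hr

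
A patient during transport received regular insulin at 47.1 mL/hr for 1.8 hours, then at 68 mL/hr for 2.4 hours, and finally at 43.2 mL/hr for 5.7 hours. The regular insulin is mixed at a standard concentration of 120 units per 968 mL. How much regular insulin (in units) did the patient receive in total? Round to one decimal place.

Concentration = 120 units ÷ 968 mL = 0.1239669 units/mL
Stage 1: 47.1 mL/hr × 1.8 hr = 84.78 mL → 84.78 mL × 0.1239669 units/mL = 10.50992 units
Stage 2: 68 mL/hr × 2.4 hr = 163.2 mL → 163.2 mL × 0.1239669 units/mL = 20.2314 units
Stage 3: 43.2 mL/hr × 5.7 hr = 246.24 mL → 246.24 mL × 0.1239669 units/mL = 30.52562 units
Total = 10.50992 + 20.2314 + 30.52562 = 61.26694 units

61.3 units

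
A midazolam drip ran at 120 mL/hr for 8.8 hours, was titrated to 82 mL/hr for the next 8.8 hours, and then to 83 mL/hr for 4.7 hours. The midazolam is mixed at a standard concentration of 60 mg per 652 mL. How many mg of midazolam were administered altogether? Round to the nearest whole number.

199 mg

Concentration = 60 mg ÷ 652 mL = 0.09202454 mg/mL
Stage 1: 120 mL/hr × 8.8 hr = 1056 mL → 1056 mL × 0.09202454 mg/mL = 97.17791 mg
Stage 2: 82 mL/hr × 8.8 hr = 721.6 mL → 721.6 mL × 0.09202454 mg/mL = 66.40491 mg
Stage 3: 83 mL/hr × 4.7 hr = 390.1 mL → 390.1 mL × 0.09202454 mg/mL = 35.89877 mg
Total = 97.17791 + 66.40491 + 35.89877 = 199.4816 mg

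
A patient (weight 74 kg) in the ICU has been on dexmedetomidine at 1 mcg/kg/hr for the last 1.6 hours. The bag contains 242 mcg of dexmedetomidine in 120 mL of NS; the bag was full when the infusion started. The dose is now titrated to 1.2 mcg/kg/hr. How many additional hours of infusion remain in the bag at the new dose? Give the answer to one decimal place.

1.4 hours

Initial rate:
Dose = 1 mcg/kg/hr × 74 kg = 74 mcg/hr
Concentration = 242 mcg ÷ 120 mL = 2.016667 mcg/mL
Rate = 74 mcg/hr ÷ 2.016667 mcg/mL = 36.69421 mL/hr
Volume infused so far = 36.69421 mL/hr × 1.6 hr = 58.71074 mL
Volume remaining = 120 − 58.71074 = 61.28926 mL
New rate:
Dose = 1.2 mcg/kg/hr × 74 kg = 88.8 mcg/hr
Rate = 88.8 mcg/hr ÷ 2.016667 mcg/mL = 44.03306 mL/hr
Time remaining = 61.28926 mL ÷ 44.03306 mL/hr = 1.391892 hr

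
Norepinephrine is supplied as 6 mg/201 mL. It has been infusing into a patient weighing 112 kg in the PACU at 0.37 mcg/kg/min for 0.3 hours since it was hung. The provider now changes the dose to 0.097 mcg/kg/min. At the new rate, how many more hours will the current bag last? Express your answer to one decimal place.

Initial rate:
Dose = 0.37 mcg/kg/min × 112 kg = 41.44 mcg/min
41.44 mcg/min × 60 min/hr = 2486.4 mcg/hr
Concentration = 6 mg ÷ 201 mL = 0.02985075 mg/mL = 29.85075 mcg/mL
Rate = 2486.4 mcg/hr ÷ 29.85075 mcg/mL = 83.2944 mL/hr
Volume infused so far = 83.2944 mL/hr × 0.3 hr = 24.98832 mL
Volume remaining = 201 − 24.98832 = 176.0117 mL
New rate:
Dose = 0.097 mcg/kg/min × 112 kg = 10.864 mcg/min
10.864 mcg/min × 60 min/hr = 651.84 mcg/hr
Rate = 651.84 mcg/hr ÷ 29.85075 mcg/mL = 21.83664 mL/hr
Time remaining = 176.0117 mL ÷ 21.83664 mL/hr = 8.060383 hr

8.1 hours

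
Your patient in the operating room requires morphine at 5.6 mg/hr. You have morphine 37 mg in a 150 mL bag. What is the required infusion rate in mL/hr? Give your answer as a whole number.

Concentration = 37 mg ÷ 150 mL = 0.2466667 mg/mL
Rate = 5.6 mg/hr ÷ 0.2466667 mg/mL = 22.7027 mL/hr

23 mL/hr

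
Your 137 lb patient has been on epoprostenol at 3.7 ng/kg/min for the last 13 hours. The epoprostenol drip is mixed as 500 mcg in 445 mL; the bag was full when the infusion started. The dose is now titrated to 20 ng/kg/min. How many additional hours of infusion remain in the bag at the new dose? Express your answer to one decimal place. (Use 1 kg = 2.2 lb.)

Initial rate:
Weight = 137 lb ÷ 2.2 lb/kg = 62.27273 kg
Dose = 3.7 ng/kg/min × 62.27273 kg = 230.4091 ng/min
230.4091 ng/min × 60 min/hr = 13824.55 ng/hr
Concentration = 500 mcg ÷ 445 mL = 1.123596 mcg/mL = 1123.596 ng/mL
Rate = 13824.55 ng/hr ÷ 1123.596 ng/mL = 12.30385 mL/hr
Volume infused so far = 12.30385 mL/hr × 13 hr = 159.95 mL
Volume remaining = 445 − 159.95 = 285.05 mL
New rate:
Dose = 20 ng/kg/min × 62.27273 kg = 1245.455 ng/min
1245.455 ng/min × 60 min/hr = 74727.27 ng/hr
Rate = 74727.27 ng/hr ÷ 1123.596 ng/mL = 66.50727 mL/hr
Time remaining = 285.05 mL ÷ 66.50727 mL/hr = 4.285998 hr

4.3 hours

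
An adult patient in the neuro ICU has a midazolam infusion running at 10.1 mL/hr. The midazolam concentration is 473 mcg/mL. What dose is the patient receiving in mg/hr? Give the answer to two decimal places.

4.78 mg/hr

Concentration = 473 mcg/mL = 0.473 mg/mL
Drug rate = 10.1 mL/hr × 0.473 mg/mL = 4.7773 mg/hr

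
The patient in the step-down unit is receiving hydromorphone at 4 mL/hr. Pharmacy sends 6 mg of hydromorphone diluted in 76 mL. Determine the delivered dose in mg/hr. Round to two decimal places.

Concentration = 6 mg ÷ 76 mL = 0.07894737 mg/mL
Drug rate = 4 mL/hr × 0.07894737 mg/mL = 0.3157895 mg/hr

0.32 mg/hr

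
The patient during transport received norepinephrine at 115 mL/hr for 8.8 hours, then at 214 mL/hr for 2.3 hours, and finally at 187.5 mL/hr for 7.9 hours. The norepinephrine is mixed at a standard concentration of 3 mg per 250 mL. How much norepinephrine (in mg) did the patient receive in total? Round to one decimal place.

Concentration = 3 mg ÷ 250 mL = 0.012 mg/mL
Stage 1: 115 mL/hr × 8.8 hr = 1012 mL → 1012 mL × 0.012 mg/mL = 12.144 mg
Stage 2: 214 mL/hr × 2.3 hr = 492.2 mL → 492.2 mL × 0.012 mg/mL = 5.9064 mg
Stage 3: 187.5 mL/hr × 7.9 hr = 1481.25 mL → 1481.25 mL × 0.012 mg/mL = 17.775 mg
Total = 12.144 + 5.9064 + 17.775 = 35.8254 mg

35.8 mg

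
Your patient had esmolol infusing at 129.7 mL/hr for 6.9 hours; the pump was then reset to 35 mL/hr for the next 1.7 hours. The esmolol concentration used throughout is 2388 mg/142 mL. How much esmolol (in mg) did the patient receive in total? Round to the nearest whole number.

16051 mg

Concentration = 2388 mg ÷ 142 mL = 16.8169 mg/mL
Stage 1: 129.7 mL/hr × 6.9 hr = 894.93 mL → 894.93 mL × 16.8169 mg/mL = 15049.95 mg
Stage 2: 35 mL/hr × 1.7 hr = 59.5 mL → 59.5 mL × 16.8169 mg/mL = 1000.606 mg
Total = 15049.95 + 1000.606 = 16050.56 mg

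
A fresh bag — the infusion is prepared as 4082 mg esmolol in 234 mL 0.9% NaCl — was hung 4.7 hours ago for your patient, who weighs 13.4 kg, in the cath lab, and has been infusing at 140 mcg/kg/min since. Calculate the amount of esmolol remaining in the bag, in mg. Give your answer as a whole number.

Dose = 140 mcg/kg/min × 13.4 kg = 1876 mcg/min
1876 mcg/min × 60 min/hr = 112560 mcg/hr
Concentration = 4082 mg ÷ 234 mL = 17.44444 mg/mL = 17444.44 mcg/mL
Rate = 112560 mcg/hr ÷ 17444.44 mcg/mL = 6.452484 mL/hr
Volume infused = 6.452484 mL/hr × 4.7 hr = 30.32668 mL
Volume remaining = 234 − 30.32668 = 203.6733 mL
Drug remaining = 203.6733 mL × 17444.44 mcg/mL = 3552968 mcg = 3552.968 mg

3553 mg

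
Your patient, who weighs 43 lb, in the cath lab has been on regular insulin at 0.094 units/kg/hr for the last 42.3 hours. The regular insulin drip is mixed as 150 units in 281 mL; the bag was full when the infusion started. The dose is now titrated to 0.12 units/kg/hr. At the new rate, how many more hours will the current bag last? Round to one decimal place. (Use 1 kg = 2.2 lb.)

Initial rate:
Weight = 43 lb ÷ 2.2 lb/kg = 19.54545 kg
Dose = 0.094 units/kg/hr × 19.54545 kg = 1.837273 units/hr
Concentration = 150 units ÷ 281 mL = 0.5338078 units/mL
Rate = 1.837273 units/hr ÷ 0.5338078 units/mL = 3.441824 mL/hr
Volume infused so far = 3.441824 mL/hr × 42.3 hr = 145.5892 mL
Volume remaining = 281 − 145.5892 = 135.4108 mL
New rate:
Dose = 0.12 units/kg/hr × 19.54545 kg = 2.345455 units/hr
Rate = 2.345455 units/hr ÷ 0.5338078 units/mL = 4.393818 mL/hr
Time remaining = 135.4108 mL ÷ 4.393818 mL/hr = 30.81849 hr

30.8 hours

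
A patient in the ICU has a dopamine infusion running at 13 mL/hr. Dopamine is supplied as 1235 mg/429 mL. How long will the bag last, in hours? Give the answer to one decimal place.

Duration = 429 mL ÷ 13 mL/hr = 33 hr

33.0 hours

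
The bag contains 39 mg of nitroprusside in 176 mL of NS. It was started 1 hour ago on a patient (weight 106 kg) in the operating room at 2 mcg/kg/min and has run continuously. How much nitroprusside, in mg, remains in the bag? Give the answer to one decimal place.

26.3 mg

Dose = 2 mcg/kg/min × 106 kg = 212 mcg/min
212 mcg/min × 60 min/hr = 12720 mcg/hr
Concentration = 39 mg ÷ 176 mL = 0.2215909 mg/mL = 221.5909 mcg/mL
Rate = 12720 mcg/hr ÷ 221.5909 mcg/mL = 57.40308 mL/hr
Volume infused = 57.40308 mL/hr × 1 hr = 57.40308 mL
Volume remaining = 176 − 57.40308 = 118.5969 mL
Drug remaining = 118.5969 mL × 221.5909 mcg/mL = 26280 mcg = 26.28 mg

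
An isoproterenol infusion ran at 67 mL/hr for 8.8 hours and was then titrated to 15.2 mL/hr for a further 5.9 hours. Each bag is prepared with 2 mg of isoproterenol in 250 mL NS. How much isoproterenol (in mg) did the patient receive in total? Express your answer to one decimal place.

5.4 mg

Concentration = 2 mg ÷ 250 mL = 0.008 mg/mL
Stage 1: 67 mL/hr × 8.8 hr = 589.6 mL → 589.6 mL × 0.008 mg/mL = 4.7168 mg
Stage 2: 15.2 mL/hr × 5.9 hr = 89.68 mL → 89.68 mL × 0.008 mg/mL = 0.71744 mg
Total = 4.7168 + 0.71744 = 5.43424 mg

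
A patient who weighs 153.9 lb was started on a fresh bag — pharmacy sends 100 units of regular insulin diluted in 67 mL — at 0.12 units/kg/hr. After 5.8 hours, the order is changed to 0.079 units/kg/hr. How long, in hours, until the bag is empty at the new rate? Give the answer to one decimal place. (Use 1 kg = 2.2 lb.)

9.3 hours

Initial rate:
Weight = 153.9 lb ÷ 2.2 lb/kg = 69.95455 kg
Dose = 0.12 units/kg/hr × 69.95455 kg = 8.394545 units/hr
Concentration = 100 units ÷ 67 mL = 1.492537 units/mL
Rate = 8.394545 units/hr ÷ 1.492537 units/mL = 5.624345 mL/hr
Volume infused so far = 5.624345 mL/hr × 5.8 hr = 32.6212 mL
Volume remaining = 67 − 32.6212 = 34.3788 mL
New rate:
Dose = 0.079 units/kg/hr × 69.95455 kg = 5.526409 units/hr
Rate = 5.526409 units/hr ÷ 1.492537 units/mL = 3.702694 mL/hr
Time remaining = 34.3788 mL ÷ 3.702694 mL/hr = 9.284806 hr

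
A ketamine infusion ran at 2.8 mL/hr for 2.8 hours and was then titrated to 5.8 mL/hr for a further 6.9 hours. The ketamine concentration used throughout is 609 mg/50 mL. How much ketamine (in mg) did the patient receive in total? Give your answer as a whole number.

583 mg

Concentration = 609 mg ÷ 50 mL = 12.18 mg/mL
Stage 1: 2.8 mL/hr × 2.8 hr = 7.84 mL → 7.84 mL × 12.18 mg/mL = 95.4912 mg
Stage 2: 5.8 mL/hr × 6.9 hr = 40.02 mL → 40.02 mL × 12.18 mg/mL = 487.4436 mg
Total = 95.4912 + 487.4436 = 582.9348 mg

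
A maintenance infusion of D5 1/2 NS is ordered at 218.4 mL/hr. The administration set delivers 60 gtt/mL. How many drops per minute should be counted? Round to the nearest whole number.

218 gtt/min

218.4 mL/hr ÷ 60 min/hr = 3.64 mL/min
3.64 mL/min × 60 gtt/mL = 218.4 gtt/min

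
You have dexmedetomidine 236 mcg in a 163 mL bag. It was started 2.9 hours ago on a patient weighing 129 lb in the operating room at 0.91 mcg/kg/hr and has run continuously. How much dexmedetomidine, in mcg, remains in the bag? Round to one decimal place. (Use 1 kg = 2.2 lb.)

Weight = 129 lb ÷ 2.2 lb/kg = 58.63636 kg
Dose = 0.91 mcg/kg/hr × 58.63636 kg = 53.35909 mcg/hr
Concentration = 236 mcg ÷ 163 mL = 1.447853 mcg/mL
Rate = 53.35909 mcg/hr ÷ 1.447853 mcg/mL = 36.85395 mL/hr
Volume infused = 36.85395 mL/hr × 2.9 hr = 106.8765 mL
Volume remaining = 163 − 106.8765 = 56.12355 mL
Drug remaining = 56.12355 mL × 1.447853 mcg/mL = 81.25864 mcg

81.3 mcg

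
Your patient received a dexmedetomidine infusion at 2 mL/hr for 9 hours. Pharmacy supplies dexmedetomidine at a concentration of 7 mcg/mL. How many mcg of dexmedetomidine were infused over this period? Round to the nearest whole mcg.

Drug rate = 2 mL/hr × 7 mcg/mL = 14 mcg/hr
Total = 14 mcg/hr × 9 hr = 126 mcg

126 mcg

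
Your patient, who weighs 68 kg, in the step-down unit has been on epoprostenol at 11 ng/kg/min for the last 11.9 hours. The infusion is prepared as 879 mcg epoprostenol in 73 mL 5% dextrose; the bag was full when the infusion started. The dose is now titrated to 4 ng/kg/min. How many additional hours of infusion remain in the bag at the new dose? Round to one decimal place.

21.1 hours

Initial rate:
Dose = 11 ng/kg/min × 68 kg = 748 ng/min
748 ng/min × 60 min/hr = 44880 ng/hr
Concentration = 879 mcg ÷ 73 mL = 12.0411 mcg/mL = 12041.1 ng/mL
Rate = 44880 ng/hr ÷ 12041.1 ng/mL = 3.727235 mL/hr
Volume infused so far = 3.727235 mL/hr × 11.9 hr = 44.3541 mL
Volume remaining = 73 − 44.3541 = 28.6459 mL
New rate:
Dose = 4 ng/kg/min × 68 kg = 272 ng/min
272 ng/min × 60 min/hr = 16320 ng/hr
Rate = 16320 ng/hr ÷ 12041.1 ng/mL = 1.355358 mL/hr
Time remaining = 28.6459 mL ÷ 1.355358 mL/hr = 21.13529 hr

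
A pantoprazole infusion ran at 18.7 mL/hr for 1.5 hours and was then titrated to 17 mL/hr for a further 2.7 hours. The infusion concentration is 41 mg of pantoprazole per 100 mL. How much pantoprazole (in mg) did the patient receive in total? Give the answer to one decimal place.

Concentration = 41 mg ÷ 100 mL = 0.41 mg/mL
Stage 1: 18.7 mL/hr × 1.5 hr = 28.05 mL → 28.05 mL × 0.41 mg/mL = 11.5005 mg
Stage 2: 17 mL/hr × 2.7 hr = 45.9 mL → 45.9 mL × 0.41 mg/mL = 18.819 mg
Total = 11.5005 + 18.819 = 30.3195 mg

30.3 mg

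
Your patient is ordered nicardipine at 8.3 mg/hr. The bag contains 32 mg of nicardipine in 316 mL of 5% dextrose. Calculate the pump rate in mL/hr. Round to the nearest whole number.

82 mL/hr

Concentration = 32 mg ÷ 316 mL = 0.1012658 mg/mL
Rate = 8.3 mg/hr ÷ 0.1012658 mg/mL = 81.9625 mL/hr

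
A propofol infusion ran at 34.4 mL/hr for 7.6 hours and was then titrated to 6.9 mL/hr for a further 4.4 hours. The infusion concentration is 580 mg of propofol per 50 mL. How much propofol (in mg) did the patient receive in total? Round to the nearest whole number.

3385 mg

Concentration = 580 mg ÷ 50 mL = 11.6 mg/mL
Stage 1: 34.4 mL/hr × 7.6 hr = 261.44 mL → 261.44 mL × 11.6 mg/mL = 3032.704 mg
Stage 2: 6.9 mL/hr × 4.4 hr = 30.36 mL → 30.36 mL × 11.6 mg/mL = 352.176 mg
Total = 3032.704 + 352.176 = 3384.88 mg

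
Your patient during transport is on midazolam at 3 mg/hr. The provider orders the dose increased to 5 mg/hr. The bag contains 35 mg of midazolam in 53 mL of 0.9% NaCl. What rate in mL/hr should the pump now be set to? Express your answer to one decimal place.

Concentration = 35 mg ÷ 53 mL = 0.6603774 mg/mL
Rate = 5 mg/hr ÷ 0.6603774 mg/mL = 7.571429 mL/hr

7.6 mL/hr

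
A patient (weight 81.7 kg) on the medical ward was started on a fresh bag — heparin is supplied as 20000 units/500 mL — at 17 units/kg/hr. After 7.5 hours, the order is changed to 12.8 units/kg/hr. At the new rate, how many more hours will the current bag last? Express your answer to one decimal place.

9.2 hours

Initial rate:
Dose = 17 units/kg/hr × 81.7 kg = 1388.9 units/hr
Concentration = 20000 units ÷ 500 mL = 40 units/mL
Rate = 1388.9 units/hr ÷ 40 units/mL = 34.7225 mL/hr
Volume infused so far = 34.7225 mL/hr × 7.5 hr = 260.4188 mL
Volume remaining = 500 − 260.4188 = 239.5812 mL
New rate:
Dose = 12.8 units/kg/hr × 81.7 kg = 1045.76 units/hr
Rate = 1045.76 units/hr ÷ 40 units/mL = 26.144 mL/hr
Time remaining = 239.5812 mL ÷ 26.144 mL/hr = 9.16391 hr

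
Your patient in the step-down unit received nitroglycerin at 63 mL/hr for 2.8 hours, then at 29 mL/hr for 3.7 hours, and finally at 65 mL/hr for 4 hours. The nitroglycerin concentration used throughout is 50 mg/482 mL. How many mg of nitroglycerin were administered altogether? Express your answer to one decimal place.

Concentration = 50 mg ÷ 482 mL = 0.1037344 mg/mL
Stage 1: 63 mL/hr × 2.8 hr = 176.4 mL → 176.4 mL × 0.1037344 mg/mL = 18.29876 mg
Stage 2: 29 mL/hr × 3.7 hr = 107.3 mL → 107.3 mL × 0.1037344 mg/mL = 11.13071 mg
Stage 3: 65 mL/hr × 4 hr = 260 mL → 260 mL × 0.1037344 mg/mL = 26.97095 mg
Total = 18.29876 + 11.13071 + 26.97095 = 56.40041 mg

56.4 mg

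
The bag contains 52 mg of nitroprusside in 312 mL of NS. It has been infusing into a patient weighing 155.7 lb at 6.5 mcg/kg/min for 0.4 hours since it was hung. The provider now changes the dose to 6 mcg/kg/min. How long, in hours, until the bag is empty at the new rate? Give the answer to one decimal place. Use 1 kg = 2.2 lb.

Initial rate:
Weight = 155.7 lb ÷ 2.2 lb/kg = 70.77273 kg
Dose = 6.5 mcg/kg/min × 70.77273 kg = 460.0227 mcg/min
460.0227 mcg/min × 60 min/hr = 27601.36 mcg/hr
Concentration = 52 mg ÷ 312 mL = 0.1666667 mg/mL = 166.6667 mcg/mL
Rate = 27601.36 mcg/hr ÷ 166.6667 mcg/mL = 165.6082 mL/hr
Volume infused so far = 165.6082 mL/hr × 0.4 hr = 66.24327 mL
Volume remaining = 312 − 66.24327 = 245.7567 mL
New rate:
Dose = 6 mcg/kg/min × 70.77273 kg = 424.6364 mcg/min
424.6364 mcg/min × 60 min/hr = 25478.18 mcg/hr
Rate = 25478.18 mcg/hr ÷ 166.6667 mcg/mL = 152.8691 mL/hr
Time remaining = 245.7567 mL ÷ 152.8691 mL/hr = 1.607629 hr

1.6 hours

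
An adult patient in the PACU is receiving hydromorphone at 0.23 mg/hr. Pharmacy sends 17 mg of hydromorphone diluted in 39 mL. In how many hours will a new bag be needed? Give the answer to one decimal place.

Concentration = 17 mg ÷ 39 mL = 0.4358974 mg/mL
Rate = 0.23 mg/hr ÷ 0.4358974 mg/mL = 0.5276471 mL/hr
Duration = 39 mL ÷ 0.5276471 mL/hr = 73.91304 hr

73.9 hours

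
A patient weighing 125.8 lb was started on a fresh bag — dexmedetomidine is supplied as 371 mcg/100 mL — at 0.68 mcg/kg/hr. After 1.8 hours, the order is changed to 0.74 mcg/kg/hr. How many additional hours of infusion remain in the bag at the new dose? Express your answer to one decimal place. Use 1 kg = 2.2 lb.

7.1 hours

Initial rate:
Weight = 125.8 lb ÷ 2.2 lb/kg = 57.18182 kg
Dose = 0.68 mcg/kg/hr × 57.18182 kg = 38.88364 mcg/hr
Concentration = 371 mcg ÷ 100 mL = 3.71 mcg/mL
Rate = 38.88364 mcg/hr ÷ 3.71 mcg/mL = 10.48076 mL/hr
Volume infused so far = 10.48076 mL/hr × 1.8 hr = 18.86538 mL
Volume remaining = 100 − 18.86538 = 81.13462 mL
New rate:
Dose = 0.74 mcg/kg/hr × 57.18182 kg = 42.31455 mcg/hr
Rate = 42.31455 mcg/hr ÷ 3.71 mcg/mL = 11.40554 mL/hr
Time remaining = 81.13462 mL ÷ 11.40554 mL/hr = 7.113617 hr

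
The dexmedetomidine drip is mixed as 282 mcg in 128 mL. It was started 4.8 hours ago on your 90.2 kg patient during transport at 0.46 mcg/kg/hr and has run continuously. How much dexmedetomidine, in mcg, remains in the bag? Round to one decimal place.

Dose = 0.46 mcg/kg/hr × 90.2 kg = 41.492 mcg/hr
Concentration = 282 mcg ÷ 128 mL = 2.203125 mcg/mL
Rate = 41.492 mcg/hr ÷ 2.203125 mcg/mL = 18.83325 mL/hr
Volume infused = 18.83325 mL/hr × 4.8 hr = 90.39959 mL
Volume remaining = 128 − 90.39959 = 37.60041 mL
Drug remaining = 37.60041 mL × 2.203125 mcg/mL = 82.8384 mcg

82.8 mcg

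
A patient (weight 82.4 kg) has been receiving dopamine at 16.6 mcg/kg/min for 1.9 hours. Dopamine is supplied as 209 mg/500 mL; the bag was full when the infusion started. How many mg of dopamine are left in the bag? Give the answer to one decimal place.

53.1 mg

Dose = 16.6 mcg/kg/min × 82.4 kg = 1367.84 mcg/min
1367.84 mcg/min × 60 min/hr = 82070.4 mcg/hr
Concentration = 209 mg ÷ 500 mL = 0.418 mg/mL = 418 mcg/mL
Rate = 82070.4 mcg/hr ÷ 418 mcg/mL = 196.3407 mL/hr
Volume infused = 196.3407 mL/hr × 1.9 hr = 373.0473 mL
Volume remaining = 500 − 373.0473 = 126.9527 mL
Drug remaining = 126.9527 mL × 418 mcg/mL = 53066.24 mcg = 53.06624 mg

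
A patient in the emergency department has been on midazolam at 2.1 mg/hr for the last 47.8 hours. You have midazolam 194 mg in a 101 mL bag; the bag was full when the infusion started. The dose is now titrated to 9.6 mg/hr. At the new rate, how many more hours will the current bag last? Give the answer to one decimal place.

Initial rate:
Concentration = 194 mg ÷ 101 mL = 1.920792 mg/mL
Rate = 2.1 mg/hr ÷ 1.920792 mg/mL = 1.093299 mL/hr
Volume infused so far = 1.093299 mL/hr × 47.8 hr = 52.25969 mL
Volume remaining = 101 − 52.25969 = 48.74031 mL
New rate:
Rate = 9.6 mg/hr ÷ 1.920792 mg/mL = 4.997938 mL/hr
Time remaining = 48.74031 mL ÷ 4.997938 mL/hr = 9.752083 hr

9.8 hours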